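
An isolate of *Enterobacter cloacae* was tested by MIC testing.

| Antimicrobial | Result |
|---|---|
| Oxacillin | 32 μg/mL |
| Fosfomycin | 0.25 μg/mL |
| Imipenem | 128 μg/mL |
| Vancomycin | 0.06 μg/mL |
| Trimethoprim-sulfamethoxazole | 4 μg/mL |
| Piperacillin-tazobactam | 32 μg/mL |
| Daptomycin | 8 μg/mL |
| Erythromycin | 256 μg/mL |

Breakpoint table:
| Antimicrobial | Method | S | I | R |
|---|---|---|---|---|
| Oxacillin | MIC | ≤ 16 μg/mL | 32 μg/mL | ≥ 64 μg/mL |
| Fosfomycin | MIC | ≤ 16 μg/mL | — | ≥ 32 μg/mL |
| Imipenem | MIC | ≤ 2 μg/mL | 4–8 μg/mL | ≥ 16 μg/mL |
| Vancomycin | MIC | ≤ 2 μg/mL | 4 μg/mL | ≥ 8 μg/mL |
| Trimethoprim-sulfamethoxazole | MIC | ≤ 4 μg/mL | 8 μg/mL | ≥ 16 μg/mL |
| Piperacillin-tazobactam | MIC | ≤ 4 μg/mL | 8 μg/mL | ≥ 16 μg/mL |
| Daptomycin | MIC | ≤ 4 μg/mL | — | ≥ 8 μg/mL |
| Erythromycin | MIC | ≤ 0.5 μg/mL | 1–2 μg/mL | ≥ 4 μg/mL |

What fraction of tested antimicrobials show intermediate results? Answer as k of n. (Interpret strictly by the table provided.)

Oxacillin (32 μg/mL) = 32 μg/mL → I
Fosfomycin (0.25 μg/mL) ≤ 16 μg/mL → Susceptible
Imipenem: 128 μg/mL is ≥ 16 μg/mL — R
Vancomycin (0.06 μg/mL) ≤ 2 μg/mL — S
Trimethoprim-sulfamethoxazole: 4 μg/mL is ≤ 4 μg/mL → S
Piperacillin-tazobactam (32 μg/mL) ≥ 16 μg/mL ⇒ Resistant
Daptomycin: 8 μg/mL is ≥ 8 μg/mL → Resistant
Erythromycin (256 μg/mL) ≥ 4 μg/mL → R
Intermediate: 1/8

1 of 8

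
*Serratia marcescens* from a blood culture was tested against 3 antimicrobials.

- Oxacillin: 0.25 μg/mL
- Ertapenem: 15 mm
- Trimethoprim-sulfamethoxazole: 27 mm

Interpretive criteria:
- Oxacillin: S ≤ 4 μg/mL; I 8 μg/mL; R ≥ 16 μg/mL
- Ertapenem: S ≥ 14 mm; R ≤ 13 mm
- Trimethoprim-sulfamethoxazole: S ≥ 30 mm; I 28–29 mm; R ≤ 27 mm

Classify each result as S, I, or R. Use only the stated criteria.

Oxacillin (0.25 μg/mL) ≤ 4 μg/mL → Susceptible
Ertapenem (15 mm) ≥ 14 mm ⇒ Susceptible
Trimethoprim-sulfamethoxazole (27 mm) ≤ 27 mm — R

S, S, R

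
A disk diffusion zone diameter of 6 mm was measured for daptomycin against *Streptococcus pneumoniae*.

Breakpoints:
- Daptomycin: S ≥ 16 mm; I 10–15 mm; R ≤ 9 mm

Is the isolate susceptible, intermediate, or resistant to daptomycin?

Resistant

Daptomycin: 6 mm is ≤ 9 mm — resistant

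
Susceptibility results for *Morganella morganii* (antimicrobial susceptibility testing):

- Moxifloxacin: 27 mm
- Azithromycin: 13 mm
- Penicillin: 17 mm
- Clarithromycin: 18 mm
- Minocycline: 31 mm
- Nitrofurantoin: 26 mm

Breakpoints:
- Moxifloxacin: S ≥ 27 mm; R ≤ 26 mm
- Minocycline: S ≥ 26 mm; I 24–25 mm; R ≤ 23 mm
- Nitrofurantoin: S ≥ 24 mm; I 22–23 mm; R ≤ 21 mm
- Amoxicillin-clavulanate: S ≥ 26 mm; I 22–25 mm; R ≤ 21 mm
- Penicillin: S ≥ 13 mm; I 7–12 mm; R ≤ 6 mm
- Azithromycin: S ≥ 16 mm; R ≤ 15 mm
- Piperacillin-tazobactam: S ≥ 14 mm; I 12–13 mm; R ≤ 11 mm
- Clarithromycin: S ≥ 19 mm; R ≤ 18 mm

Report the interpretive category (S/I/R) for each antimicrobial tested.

Moxifloxacin 27 mm: ≥ 27 mm ⇒ S
Azithromycin: 13 mm is ≤ 15 mm ⇒ resistant
Penicillin 17 mm: ≥ 13 mm — Susceptible
Clarithromycin: 18 mm is ≤ 18 mm — R
Minocycline (31 mm) ≥ 26 mm ⇒ Susceptible
Nitrofurantoin (26 mm) ≥ 24 mm → S

S, R, S, R, S, S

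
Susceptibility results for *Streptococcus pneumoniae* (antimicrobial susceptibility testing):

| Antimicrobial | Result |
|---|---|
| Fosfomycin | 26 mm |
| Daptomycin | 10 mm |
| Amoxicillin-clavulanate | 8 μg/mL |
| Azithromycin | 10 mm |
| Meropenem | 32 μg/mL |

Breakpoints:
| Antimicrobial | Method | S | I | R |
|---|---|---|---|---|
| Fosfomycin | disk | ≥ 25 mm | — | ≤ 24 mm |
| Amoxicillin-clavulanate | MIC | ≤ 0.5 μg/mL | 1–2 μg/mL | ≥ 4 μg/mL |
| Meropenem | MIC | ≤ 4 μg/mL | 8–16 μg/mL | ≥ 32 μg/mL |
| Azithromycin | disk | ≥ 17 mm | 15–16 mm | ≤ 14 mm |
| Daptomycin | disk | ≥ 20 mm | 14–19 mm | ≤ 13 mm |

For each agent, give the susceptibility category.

Fosfomycin: 26 mm is ≥ 25 mm — Susceptible
Daptomycin 10 mm: ≤ 13 mm → R
Amoxicillin-clavulanate (8 μg/mL) ≥ 4 μg/mL — resistant
Azithromycin 10 mm: ≤ 14 mm — Resistant
Meropenem 32 μg/mL: ≥ 32 μg/mL — Resistant

S, R, R, R, R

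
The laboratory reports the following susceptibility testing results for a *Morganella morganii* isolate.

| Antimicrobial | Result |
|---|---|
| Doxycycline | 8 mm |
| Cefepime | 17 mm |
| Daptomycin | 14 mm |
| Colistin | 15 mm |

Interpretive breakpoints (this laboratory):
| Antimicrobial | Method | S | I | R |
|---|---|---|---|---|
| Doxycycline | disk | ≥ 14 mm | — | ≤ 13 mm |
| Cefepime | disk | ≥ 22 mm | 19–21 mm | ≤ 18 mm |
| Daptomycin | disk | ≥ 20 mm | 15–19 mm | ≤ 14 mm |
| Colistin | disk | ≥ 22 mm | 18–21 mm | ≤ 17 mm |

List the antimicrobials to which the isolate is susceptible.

Doxycycline (8 mm) ≤ 13 mm ⇒ Resistant
Cefepime: 17 mm is ≤ 18 mm → R
Daptomycin: 14 mm is ≤ 14 mm ⇒ resistant
Colistin 15 mm: ≤ 17 mm — R

none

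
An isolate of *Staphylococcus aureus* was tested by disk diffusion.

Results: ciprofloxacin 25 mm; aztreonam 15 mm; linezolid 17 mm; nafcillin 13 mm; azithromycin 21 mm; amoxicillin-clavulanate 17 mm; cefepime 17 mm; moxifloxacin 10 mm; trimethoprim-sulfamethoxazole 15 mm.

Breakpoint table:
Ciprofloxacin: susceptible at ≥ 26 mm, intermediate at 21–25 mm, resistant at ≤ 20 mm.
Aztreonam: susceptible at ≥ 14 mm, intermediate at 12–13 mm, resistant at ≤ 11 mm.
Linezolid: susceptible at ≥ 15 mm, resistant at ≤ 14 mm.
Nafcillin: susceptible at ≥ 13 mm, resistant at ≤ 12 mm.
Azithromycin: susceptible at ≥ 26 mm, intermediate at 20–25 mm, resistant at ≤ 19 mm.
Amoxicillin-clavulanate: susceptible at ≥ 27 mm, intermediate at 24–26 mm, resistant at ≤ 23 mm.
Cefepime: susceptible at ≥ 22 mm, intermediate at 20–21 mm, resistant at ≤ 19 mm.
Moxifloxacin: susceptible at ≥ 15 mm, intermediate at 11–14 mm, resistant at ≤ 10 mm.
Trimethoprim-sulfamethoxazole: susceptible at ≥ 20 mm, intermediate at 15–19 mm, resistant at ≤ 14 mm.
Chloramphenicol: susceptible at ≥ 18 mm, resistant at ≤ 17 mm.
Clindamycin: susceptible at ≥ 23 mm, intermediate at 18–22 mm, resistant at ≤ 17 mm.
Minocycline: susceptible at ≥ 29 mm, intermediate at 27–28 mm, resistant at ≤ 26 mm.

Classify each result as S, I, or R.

Ciprofloxacin: 25 mm is in 21–25 mm ⇒ Intermediate
Aztreonam: 15 mm is ≥ 14 mm → S
Linezolid: 17 mm is ≥ 15 mm ⇒ S
Nafcillin (13 mm) ≥ 13 mm — Susceptible
Azithromycin: 21 mm is in 20–25 mm — Intermediate
Amoxicillin-clavulanate: 17 mm is ≤ 23 mm — resistant
Cefepime 17 mm: ≤ 19 mm — resistant
Moxifloxacin 10 mm: ≤ 10 mm — Resistant
Trimethoprim-sulfamethoxazole 15 mm: in 15–19 mm — Intermediate

I, S, S, S, I, R, R, R, I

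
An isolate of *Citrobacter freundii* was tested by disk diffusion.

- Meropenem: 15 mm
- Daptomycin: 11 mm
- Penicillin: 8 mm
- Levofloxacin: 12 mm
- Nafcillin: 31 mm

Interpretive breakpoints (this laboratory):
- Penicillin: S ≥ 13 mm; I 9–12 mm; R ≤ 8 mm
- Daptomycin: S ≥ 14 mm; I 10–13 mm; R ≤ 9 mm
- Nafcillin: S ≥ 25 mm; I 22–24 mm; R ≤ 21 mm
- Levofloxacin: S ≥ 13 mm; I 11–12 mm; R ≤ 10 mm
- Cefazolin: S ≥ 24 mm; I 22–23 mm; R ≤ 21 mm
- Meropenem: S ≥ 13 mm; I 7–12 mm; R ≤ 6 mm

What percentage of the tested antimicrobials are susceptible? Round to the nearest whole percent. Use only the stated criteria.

40%

Meropenem: 15 mm is ≥ 13 mm → Susceptible
Daptomycin 11 mm: in 10–13 mm — Intermediate
Penicillin 8 mm: ≤ 8 mm → R
Levofloxacin 12 mm: in 11–12 mm — Intermediate
Nafcillin: 31 mm is ≥ 25 mm ⇒ susceptible
Susceptible: 2/5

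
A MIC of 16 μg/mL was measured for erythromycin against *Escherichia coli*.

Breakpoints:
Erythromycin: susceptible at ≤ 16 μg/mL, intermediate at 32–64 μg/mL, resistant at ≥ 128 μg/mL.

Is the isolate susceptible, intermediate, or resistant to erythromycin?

Erythromycin: 16 μg/mL is ≤ 16 μg/mL → S

Susceptible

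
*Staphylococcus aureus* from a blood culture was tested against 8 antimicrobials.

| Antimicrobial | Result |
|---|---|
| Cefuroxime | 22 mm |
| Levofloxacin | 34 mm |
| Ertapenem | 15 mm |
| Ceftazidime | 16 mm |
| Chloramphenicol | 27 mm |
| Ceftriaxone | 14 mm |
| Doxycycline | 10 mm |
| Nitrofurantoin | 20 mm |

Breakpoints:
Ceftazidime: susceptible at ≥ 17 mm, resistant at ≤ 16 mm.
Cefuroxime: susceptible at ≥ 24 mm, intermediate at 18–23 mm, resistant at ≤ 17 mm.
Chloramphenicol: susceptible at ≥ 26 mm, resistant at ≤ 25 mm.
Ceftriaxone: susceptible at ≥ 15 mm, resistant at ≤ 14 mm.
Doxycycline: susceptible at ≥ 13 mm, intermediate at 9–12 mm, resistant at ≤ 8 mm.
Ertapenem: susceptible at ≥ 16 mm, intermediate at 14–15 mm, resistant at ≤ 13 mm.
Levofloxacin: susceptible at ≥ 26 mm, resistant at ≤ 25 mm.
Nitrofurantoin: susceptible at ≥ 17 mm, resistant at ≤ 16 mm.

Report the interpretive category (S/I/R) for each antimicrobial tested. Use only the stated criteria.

I, S, I, R, S, R, I, S

Cefuroxime 22 mm: in 18–23 mm → I
Levofloxacin (34 mm) ≥ 26 mm → susceptible
Ertapenem (15 mm) in 14–15 mm ⇒ Intermediate
Ceftazidime 16 mm: ≤ 16 mm ⇒ R
Chloramphenicol: 27 mm is ≥ 26 mm ⇒ S
Ceftriaxone: 14 mm is ≤ 14 mm — resistant
Doxycycline (10 mm) in 9–12 mm → Intermediate
Nitrofurantoin 20 mm: ≥ 17 mm → S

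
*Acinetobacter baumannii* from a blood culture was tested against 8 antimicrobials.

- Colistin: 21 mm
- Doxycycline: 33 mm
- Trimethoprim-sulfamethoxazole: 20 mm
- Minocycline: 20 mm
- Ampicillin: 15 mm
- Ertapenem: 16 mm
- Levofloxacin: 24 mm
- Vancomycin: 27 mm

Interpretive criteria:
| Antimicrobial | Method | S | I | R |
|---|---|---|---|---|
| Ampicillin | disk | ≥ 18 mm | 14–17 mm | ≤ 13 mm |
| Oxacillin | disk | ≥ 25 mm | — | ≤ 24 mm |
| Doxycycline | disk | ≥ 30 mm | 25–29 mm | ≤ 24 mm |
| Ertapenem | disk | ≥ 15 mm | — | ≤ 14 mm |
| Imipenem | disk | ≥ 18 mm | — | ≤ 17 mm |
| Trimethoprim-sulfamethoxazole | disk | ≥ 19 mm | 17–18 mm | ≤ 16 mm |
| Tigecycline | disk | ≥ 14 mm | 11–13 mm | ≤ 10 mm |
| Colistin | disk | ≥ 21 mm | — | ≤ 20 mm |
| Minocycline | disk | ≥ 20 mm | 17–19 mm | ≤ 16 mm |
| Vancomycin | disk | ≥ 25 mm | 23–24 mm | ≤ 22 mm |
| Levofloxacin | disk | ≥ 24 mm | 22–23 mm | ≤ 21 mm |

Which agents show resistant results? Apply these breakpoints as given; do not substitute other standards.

Colistin (21 mm) ≥ 21 mm → Susceptible
Doxycycline 33 mm: ≥ 30 mm ⇒ Susceptible
Trimethoprim-sulfamethoxazole: 20 mm is ≥ 19 mm → S
Minocycline 20 mm: ≥ 20 mm → Susceptible
Ampicillin (15 mm) in 14–17 mm ⇒ Intermediate
Ertapenem (16 mm) ≥ 15 mm ⇒ susceptible
Levofloxacin (24 mm) ≥ 24 mm — Susceptible
Vancomycin (27 mm) ≥ 25 mm → S

none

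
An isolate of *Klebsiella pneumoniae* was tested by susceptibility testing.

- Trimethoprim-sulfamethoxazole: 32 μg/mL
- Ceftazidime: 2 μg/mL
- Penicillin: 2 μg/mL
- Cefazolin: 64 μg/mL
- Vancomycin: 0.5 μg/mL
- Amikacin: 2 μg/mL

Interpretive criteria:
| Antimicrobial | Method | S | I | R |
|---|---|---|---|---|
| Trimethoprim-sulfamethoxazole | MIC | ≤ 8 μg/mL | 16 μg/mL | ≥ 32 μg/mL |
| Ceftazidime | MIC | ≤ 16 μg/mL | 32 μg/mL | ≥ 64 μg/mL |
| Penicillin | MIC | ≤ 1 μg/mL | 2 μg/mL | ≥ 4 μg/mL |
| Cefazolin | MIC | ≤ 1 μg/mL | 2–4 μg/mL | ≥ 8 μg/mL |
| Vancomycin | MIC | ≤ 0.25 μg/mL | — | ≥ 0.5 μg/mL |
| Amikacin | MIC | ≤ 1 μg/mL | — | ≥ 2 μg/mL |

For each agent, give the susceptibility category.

R, S, I, R, R, R

Trimethoprim-sulfamethoxazole (32 μg/mL) ≥ 32 μg/mL — R
Ceftazidime 2 μg/mL: ≤ 16 μg/mL — Susceptible
Penicillin: 2 μg/mL is = 2 μg/mL ⇒ intermediate
Cefazolin (64 μg/mL) ≥ 8 μg/mL ⇒ resistant
Vancomycin: 0.5 μg/mL is ≥ 0.5 μg/mL ⇒ Resistant
Amikacin 2 μg/mL: ≥ 2 μg/mL ⇒ resistant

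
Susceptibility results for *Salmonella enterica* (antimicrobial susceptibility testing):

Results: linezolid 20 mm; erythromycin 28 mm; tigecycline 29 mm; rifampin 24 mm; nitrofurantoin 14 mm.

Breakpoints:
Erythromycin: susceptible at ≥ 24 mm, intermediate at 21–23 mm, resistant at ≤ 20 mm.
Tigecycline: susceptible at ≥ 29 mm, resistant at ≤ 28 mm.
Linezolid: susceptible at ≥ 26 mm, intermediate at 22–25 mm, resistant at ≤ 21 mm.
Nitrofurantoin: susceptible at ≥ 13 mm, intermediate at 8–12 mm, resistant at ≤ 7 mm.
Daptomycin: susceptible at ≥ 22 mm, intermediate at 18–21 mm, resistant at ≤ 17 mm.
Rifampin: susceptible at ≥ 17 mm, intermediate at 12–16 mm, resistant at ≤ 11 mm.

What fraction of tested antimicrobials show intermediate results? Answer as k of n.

Linezolid 20 mm: ≤ 21 mm ⇒ Resistant
Erythromycin: 28 mm is ≥ 24 mm → Susceptible
Tigecycline (29 mm) ≥ 29 mm → S
Rifampin 24 mm: ≥ 17 mm → Susceptible
Nitrofurantoin 14 mm: ≥ 13 mm → susceptible
Intermediate: 0/5

0 of 5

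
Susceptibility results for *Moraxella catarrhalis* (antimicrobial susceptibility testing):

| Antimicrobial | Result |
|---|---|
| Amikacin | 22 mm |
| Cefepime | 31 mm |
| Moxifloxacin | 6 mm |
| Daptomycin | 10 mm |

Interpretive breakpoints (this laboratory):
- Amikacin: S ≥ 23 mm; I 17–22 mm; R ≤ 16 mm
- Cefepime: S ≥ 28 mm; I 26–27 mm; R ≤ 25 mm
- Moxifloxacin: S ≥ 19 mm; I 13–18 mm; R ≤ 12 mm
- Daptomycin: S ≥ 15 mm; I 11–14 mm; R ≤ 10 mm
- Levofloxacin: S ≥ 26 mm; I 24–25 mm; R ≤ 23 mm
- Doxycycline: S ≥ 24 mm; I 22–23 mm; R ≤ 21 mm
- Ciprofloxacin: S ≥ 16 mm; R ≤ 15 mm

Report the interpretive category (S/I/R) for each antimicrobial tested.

Amikacin: 22 mm is in 17–22 mm → I
Cefepime 31 mm: ≥ 28 mm — Susceptible
Moxifloxacin: 6 mm is ≤ 12 mm → R
Daptomycin: 10 mm is ≤ 10 mm → Resistant

I, S, R, R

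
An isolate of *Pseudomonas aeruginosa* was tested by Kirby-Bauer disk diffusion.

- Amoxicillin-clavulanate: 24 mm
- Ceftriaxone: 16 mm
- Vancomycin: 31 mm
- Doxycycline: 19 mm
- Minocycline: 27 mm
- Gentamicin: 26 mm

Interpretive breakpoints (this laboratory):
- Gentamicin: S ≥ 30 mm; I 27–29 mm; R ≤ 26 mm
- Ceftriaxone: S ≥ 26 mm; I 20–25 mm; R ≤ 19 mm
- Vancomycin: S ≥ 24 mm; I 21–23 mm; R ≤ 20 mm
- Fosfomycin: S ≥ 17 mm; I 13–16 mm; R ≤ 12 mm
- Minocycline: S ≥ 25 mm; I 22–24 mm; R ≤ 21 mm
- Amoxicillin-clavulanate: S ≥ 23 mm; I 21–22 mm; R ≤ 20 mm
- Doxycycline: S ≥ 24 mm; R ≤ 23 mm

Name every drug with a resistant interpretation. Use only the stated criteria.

Amoxicillin-clavulanate 24 mm: ≥ 23 mm ⇒ susceptible
Ceftriaxone 16 mm: ≤ 19 mm — R
Vancomycin: 31 mm is ≥ 24 mm ⇒ S
Doxycycline (19 mm) ≤ 23 mm ⇒ Resistant
Minocycline (27 mm) ≥ 25 mm — S
Gentamicin (26 mm) ≤ 26 mm ⇒ Resistant

ceftriaxone, doxycycline, gentamicin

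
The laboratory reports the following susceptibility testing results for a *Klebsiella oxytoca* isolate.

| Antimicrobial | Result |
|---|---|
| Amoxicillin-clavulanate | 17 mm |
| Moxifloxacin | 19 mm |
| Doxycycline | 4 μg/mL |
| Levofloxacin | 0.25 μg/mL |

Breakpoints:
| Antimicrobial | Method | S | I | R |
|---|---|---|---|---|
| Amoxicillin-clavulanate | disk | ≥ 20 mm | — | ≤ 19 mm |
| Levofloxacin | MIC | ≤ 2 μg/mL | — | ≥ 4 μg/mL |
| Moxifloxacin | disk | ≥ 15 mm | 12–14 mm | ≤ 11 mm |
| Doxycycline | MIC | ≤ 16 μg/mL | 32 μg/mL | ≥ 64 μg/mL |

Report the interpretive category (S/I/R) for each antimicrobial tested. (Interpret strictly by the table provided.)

R, S, S, S

Amoxicillin-clavulanate 17 mm: ≤ 19 mm ⇒ resistant
Moxifloxacin: 19 mm is ≥ 15 mm — susceptible
Doxycycline (4 μg/mL) ≤ 16 μg/mL — Susceptible
Levofloxacin (0.25 μg/mL) ≤ 2 μg/mL — S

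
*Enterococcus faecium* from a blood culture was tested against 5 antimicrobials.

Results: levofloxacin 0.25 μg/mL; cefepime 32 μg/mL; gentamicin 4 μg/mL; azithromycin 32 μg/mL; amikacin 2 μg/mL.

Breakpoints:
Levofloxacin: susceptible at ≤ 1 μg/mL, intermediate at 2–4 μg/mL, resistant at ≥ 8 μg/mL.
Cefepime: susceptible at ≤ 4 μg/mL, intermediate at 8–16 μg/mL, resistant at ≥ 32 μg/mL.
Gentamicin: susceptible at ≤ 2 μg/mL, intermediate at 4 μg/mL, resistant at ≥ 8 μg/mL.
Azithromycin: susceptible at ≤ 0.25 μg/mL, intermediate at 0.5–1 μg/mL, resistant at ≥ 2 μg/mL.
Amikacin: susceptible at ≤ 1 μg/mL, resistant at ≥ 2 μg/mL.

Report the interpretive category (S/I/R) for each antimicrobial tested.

Levofloxacin (0.25 μg/mL) ≤ 1 μg/mL → susceptible
Cefepime (32 μg/mL) ≥ 32 μg/mL → resistant
Gentamicin (4 μg/mL) = 4 μg/mL → I
Azithromycin: 32 μg/mL is ≥ 2 μg/mL → Resistant
Amikacin (2 μg/mL) ≥ 2 μg/mL — Resistant

S, R, I, R, R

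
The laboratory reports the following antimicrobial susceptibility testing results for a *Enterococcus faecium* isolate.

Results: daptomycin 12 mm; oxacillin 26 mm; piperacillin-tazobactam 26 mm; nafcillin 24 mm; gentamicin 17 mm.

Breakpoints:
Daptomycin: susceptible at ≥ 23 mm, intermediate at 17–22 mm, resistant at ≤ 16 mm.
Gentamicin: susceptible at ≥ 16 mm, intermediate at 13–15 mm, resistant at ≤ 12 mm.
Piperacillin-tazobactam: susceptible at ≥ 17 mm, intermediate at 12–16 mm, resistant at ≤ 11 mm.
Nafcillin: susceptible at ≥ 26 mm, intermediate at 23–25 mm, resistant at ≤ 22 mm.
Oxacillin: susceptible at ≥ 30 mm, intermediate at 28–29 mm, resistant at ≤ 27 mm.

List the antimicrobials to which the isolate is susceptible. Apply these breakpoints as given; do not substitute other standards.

piperacillin-tazobactam, gentamicin

Daptomycin (12 mm) ≤ 16 mm ⇒ R
Oxacillin (26 mm) ≤ 27 mm ⇒ R
Piperacillin-tazobactam (26 mm) ≥ 17 mm → susceptible
Nafcillin 24 mm: in 23–25 mm — intermediate
Gentamicin (17 mm) ≥ 16 mm → S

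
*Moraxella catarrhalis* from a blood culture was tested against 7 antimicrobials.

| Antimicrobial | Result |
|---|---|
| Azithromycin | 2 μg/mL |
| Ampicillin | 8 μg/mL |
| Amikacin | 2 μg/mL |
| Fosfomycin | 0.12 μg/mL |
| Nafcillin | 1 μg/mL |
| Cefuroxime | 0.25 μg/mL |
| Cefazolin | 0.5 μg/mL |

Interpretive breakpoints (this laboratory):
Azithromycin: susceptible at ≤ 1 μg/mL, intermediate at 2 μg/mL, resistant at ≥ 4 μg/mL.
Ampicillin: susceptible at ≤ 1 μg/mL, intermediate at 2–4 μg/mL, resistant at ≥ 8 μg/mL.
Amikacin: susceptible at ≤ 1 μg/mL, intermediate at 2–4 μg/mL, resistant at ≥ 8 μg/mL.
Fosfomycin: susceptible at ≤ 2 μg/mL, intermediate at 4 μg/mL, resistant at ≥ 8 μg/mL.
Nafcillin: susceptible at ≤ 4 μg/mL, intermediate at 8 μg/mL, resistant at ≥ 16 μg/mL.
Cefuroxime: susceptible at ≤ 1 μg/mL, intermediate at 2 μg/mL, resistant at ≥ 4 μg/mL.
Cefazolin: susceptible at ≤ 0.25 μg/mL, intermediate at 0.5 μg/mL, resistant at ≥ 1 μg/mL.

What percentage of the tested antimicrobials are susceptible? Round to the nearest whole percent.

43%

Azithromycin (2 μg/mL) = 2 μg/mL → intermediate
Ampicillin 8 μg/mL: ≥ 8 μg/mL ⇒ Resistant
Amikacin: 2 μg/mL is in 2–4 μg/mL ⇒ intermediate
Fosfomycin: 0.12 μg/mL is ≤ 2 μg/mL ⇒ susceptible
Nafcillin: 1 μg/mL is ≤ 4 μg/mL → S
Cefuroxime (0.25 μg/mL) ≤ 1 μg/mL — susceptible
Cefazolin 0.5 μg/mL: = 0.5 μg/mL ⇒ Intermediate
Susceptible: 3/7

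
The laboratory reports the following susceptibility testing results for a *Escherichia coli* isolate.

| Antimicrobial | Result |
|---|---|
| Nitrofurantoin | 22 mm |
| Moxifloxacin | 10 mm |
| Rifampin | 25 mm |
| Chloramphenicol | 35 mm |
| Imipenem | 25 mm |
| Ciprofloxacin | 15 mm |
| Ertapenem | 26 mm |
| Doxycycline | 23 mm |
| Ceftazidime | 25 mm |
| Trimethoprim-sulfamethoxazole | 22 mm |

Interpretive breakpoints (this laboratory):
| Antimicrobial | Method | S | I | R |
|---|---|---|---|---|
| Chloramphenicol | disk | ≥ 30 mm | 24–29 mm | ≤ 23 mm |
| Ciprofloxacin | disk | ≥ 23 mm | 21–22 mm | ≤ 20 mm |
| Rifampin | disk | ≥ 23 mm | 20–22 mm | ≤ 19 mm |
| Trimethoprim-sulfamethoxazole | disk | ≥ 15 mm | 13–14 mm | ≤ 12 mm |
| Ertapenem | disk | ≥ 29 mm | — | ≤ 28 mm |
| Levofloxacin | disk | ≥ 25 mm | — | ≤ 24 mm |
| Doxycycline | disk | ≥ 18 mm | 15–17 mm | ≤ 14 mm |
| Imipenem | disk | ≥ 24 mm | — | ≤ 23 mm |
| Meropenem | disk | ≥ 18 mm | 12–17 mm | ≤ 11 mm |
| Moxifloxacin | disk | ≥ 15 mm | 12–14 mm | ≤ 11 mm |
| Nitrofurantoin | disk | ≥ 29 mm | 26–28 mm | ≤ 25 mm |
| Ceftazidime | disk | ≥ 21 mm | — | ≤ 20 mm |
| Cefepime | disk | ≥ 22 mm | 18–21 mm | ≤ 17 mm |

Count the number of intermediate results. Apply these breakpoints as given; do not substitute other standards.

Nitrofurantoin (22 mm) ≤ 25 mm → Resistant
Moxifloxacin 10 mm: ≤ 11 mm — R
Rifampin (25 mm) ≥ 23 mm — Susceptible
Chloramphenicol: 35 mm is ≥ 30 mm → susceptible
Imipenem: 25 mm is ≥ 24 mm ⇒ susceptible
Ciprofloxacin 15 mm: ≤ 20 mm → Resistant
Ertapenem 26 mm: ≤ 28 mm → resistant
Doxycycline 23 mm: ≥ 18 mm → Susceptible
Ceftazidime (25 mm) ≥ 21 mm → S
Trimethoprim-sulfamethoxazole: 22 mm is ≥ 15 mm → S
Intermediate: 0

0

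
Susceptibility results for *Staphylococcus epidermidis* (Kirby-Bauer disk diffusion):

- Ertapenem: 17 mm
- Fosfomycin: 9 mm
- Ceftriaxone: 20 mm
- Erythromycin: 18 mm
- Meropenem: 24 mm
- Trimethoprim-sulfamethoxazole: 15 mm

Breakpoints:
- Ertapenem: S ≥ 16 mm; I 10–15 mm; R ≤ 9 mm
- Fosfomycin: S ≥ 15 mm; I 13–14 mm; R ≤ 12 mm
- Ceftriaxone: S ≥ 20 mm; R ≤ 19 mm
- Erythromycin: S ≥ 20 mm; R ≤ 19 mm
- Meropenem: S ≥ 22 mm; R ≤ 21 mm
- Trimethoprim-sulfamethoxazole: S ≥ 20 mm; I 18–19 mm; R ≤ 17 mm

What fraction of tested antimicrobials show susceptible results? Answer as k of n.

Ertapenem 17 mm: ≥ 16 mm — Susceptible
Fosfomycin: 9 mm is ≤ 12 mm — R
Ceftriaxone 20 mm: ≥ 20 mm — Susceptible
Erythromycin: 18 mm is ≤ 19 mm — R
Meropenem 24 mm: ≥ 22 mm — susceptible
Trimethoprim-sulfamethoxazole (15 mm) ≤ 17 mm — R
Susceptible: 3/6

3 of 6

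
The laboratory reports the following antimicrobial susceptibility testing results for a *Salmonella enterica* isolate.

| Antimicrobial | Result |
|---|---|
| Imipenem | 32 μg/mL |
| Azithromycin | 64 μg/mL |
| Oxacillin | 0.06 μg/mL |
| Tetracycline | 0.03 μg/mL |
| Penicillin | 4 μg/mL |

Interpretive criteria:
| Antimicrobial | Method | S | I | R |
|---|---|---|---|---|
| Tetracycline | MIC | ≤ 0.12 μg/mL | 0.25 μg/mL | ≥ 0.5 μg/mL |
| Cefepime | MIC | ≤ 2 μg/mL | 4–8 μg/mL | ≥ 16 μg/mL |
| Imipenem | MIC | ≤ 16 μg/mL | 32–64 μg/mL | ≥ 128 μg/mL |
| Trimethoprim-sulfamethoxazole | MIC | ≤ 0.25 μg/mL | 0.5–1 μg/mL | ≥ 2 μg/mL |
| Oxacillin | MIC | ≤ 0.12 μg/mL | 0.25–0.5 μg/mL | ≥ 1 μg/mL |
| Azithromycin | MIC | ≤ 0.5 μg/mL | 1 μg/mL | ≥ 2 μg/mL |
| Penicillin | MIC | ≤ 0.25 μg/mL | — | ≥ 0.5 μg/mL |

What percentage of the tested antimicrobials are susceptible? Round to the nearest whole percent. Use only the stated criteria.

40%

Imipenem: 32 μg/mL is in 32–64 μg/mL ⇒ intermediate
Azithromycin: 64 μg/mL is ≥ 2 μg/mL ⇒ Resistant
Oxacillin: 0.06 μg/mL is ≤ 0.12 μg/mL ⇒ susceptible
Tetracycline: 0.03 μg/mL is ≤ 0.12 μg/mL ⇒ Susceptible
Penicillin (4 μg/mL) ≥ 0.5 μg/mL ⇒ R
Susceptible: 2/5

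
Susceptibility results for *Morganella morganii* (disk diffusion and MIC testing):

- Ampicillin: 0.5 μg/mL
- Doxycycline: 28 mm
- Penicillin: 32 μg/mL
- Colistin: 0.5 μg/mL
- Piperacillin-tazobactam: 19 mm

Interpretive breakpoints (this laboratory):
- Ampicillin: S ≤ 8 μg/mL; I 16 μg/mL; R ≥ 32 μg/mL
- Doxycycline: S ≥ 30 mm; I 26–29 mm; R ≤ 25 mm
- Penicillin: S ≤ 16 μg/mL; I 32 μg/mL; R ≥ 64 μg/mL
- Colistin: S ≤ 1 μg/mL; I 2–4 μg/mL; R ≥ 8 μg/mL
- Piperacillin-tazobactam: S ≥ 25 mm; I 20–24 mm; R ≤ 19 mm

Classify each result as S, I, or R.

S, I, I, S, R

Ampicillin (0.5 μg/mL) ≤ 8 μg/mL ⇒ susceptible
Doxycycline 28 mm: in 26–29 mm — Intermediate
Penicillin (32 μg/mL) = 32 μg/mL — I
Colistin 0.5 μg/mL: ≤ 1 μg/mL → Susceptible
Piperacillin-tazobactam: 19 mm is ≤ 19 mm → resistant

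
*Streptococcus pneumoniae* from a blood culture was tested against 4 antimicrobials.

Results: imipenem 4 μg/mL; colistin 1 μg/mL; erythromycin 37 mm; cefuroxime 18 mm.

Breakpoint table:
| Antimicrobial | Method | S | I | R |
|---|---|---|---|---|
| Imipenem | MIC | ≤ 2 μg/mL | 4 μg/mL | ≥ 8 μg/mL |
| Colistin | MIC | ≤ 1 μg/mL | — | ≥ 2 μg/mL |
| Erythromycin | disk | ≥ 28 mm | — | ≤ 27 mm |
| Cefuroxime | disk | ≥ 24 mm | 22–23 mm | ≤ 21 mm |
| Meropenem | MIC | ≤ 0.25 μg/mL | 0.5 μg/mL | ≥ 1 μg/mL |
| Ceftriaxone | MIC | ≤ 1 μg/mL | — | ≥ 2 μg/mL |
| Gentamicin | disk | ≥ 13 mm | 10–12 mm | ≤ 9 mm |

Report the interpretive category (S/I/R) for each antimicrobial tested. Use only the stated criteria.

Imipenem (4 μg/mL) = 4 μg/mL ⇒ I
Colistin (1 μg/mL) ≤ 1 μg/mL → S
Erythromycin: 37 mm is ≥ 28 mm → Susceptible
Cefuroxime 18 mm: ≤ 21 mm → Resistant

I, S, S, R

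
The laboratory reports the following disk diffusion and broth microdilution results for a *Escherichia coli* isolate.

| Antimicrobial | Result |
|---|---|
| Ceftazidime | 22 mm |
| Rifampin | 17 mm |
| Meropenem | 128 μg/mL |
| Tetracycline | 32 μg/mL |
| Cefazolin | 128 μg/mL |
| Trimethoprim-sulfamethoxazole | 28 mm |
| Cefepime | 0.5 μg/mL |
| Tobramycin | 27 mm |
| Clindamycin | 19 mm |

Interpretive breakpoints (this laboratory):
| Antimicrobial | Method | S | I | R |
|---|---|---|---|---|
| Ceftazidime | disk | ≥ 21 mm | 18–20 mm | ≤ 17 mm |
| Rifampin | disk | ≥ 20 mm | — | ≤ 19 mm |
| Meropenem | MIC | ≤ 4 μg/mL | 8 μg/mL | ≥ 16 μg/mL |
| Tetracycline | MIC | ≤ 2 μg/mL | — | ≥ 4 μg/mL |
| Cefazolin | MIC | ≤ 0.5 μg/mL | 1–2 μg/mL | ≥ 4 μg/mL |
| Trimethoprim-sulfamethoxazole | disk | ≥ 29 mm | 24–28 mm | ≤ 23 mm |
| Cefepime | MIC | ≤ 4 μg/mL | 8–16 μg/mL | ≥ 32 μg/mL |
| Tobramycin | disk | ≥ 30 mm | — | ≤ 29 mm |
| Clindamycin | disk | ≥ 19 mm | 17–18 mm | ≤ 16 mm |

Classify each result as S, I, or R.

S, R, R, R, R, I, S, R, S

Ceftazidime: 22 mm is ≥ 21 mm ⇒ S
Rifampin: 17 mm is ≤ 19 mm → Resistant
Meropenem 128 μg/mL: ≥ 16 μg/mL → resistant
Tetracycline 32 μg/mL: ≥ 4 μg/mL — resistant
Cefazolin (128 μg/mL) ≥ 4 μg/mL ⇒ R
Trimethoprim-sulfamethoxazole: 28 mm is in 24–28 mm ⇒ Intermediate
Cefepime 0.5 μg/mL: ≤ 4 μg/mL → S
Tobramycin: 27 mm is ≤ 29 mm ⇒ resistant
Clindamycin (19 mm) ≥ 19 mm — S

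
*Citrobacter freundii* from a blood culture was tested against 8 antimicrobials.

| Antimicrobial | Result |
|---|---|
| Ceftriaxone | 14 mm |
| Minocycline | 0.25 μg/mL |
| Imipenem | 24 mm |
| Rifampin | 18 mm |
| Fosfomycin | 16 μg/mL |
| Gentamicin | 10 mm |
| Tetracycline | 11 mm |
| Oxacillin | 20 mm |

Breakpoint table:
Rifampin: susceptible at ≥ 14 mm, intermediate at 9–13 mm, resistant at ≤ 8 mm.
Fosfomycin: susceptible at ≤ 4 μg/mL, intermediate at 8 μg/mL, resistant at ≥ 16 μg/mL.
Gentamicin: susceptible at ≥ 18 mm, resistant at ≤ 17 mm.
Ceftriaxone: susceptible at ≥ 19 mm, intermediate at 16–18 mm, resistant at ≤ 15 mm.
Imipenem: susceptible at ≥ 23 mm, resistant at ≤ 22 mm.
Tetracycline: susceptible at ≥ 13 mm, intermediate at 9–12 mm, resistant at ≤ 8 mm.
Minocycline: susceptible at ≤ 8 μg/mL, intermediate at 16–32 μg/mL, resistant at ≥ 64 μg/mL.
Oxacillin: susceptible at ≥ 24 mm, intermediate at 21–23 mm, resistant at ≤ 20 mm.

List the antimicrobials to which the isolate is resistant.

ceftriaxone, fosfomycin, gentamicin, oxacillin

Ceftriaxone (14 mm) ≤ 15 mm → R
Minocycline 0.25 μg/mL: ≤ 8 μg/mL — Susceptible
Imipenem 24 mm: ≥ 23 mm → susceptible
Rifampin: 18 mm is ≥ 14 mm ⇒ Susceptible
Fosfomycin (16 μg/mL) ≥ 16 μg/mL → resistant
Gentamicin: 10 mm is ≤ 17 mm ⇒ resistant
Tetracycline: 11 mm is in 9–12 mm — Intermediate
Oxacillin: 20 mm is ≤ 20 mm — R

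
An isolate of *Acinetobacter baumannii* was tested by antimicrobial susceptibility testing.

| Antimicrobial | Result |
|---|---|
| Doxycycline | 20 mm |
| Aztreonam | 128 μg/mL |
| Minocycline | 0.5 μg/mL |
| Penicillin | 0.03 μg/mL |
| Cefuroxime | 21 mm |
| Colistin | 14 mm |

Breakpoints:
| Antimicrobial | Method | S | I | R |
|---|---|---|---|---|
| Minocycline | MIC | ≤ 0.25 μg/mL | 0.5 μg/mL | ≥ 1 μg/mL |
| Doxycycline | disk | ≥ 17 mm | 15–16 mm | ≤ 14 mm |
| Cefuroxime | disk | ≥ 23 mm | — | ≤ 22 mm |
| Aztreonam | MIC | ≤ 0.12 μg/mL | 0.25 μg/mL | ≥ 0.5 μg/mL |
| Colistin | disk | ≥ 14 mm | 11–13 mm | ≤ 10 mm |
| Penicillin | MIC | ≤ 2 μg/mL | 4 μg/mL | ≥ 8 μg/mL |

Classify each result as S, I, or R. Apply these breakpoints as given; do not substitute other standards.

Doxycycline: 20 mm is ≥ 17 mm — susceptible
Aztreonam 128 μg/mL: ≥ 0.5 μg/mL → Resistant
Minocycline (0.5 μg/mL) = 0.5 μg/mL → I
Penicillin 0.03 μg/mL: ≤ 2 μg/mL ⇒ S
Cefuroxime (21 mm) ≤ 22 mm ⇒ Resistant
Colistin 14 mm: ≥ 14 mm — S

S, R, I, S, R, S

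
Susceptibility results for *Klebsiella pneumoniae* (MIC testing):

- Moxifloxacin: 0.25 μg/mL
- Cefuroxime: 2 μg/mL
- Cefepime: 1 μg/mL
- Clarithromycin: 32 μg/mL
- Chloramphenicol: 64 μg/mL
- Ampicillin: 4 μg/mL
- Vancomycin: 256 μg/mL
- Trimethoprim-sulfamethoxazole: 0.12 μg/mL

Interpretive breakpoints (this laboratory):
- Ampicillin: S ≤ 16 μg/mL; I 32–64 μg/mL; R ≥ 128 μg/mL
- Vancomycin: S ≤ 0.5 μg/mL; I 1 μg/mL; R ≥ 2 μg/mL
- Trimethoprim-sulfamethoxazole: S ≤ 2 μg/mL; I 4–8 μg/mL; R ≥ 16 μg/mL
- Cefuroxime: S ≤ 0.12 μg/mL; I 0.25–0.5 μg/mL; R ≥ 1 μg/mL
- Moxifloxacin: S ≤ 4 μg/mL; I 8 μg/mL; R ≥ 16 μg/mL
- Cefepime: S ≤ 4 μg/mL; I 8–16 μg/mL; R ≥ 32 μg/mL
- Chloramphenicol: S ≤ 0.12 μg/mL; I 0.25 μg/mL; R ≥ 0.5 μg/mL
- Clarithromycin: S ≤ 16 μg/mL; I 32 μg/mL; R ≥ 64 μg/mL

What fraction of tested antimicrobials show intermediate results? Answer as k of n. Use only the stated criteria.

Moxifloxacin (0.25 μg/mL) ≤ 4 μg/mL — S
Cefuroxime: 2 μg/mL is ≥ 1 μg/mL → resistant
Cefepime 1 μg/mL: ≤ 4 μg/mL → S
Clarithromycin: 32 μg/mL is = 32 μg/mL — Intermediate
Chloramphenicol: 64 μg/mL is ≥ 0.5 μg/mL ⇒ resistant
Ampicillin: 4 μg/mL is ≤ 16 μg/mL ⇒ S
Vancomycin (256 μg/mL) ≥ 2 μg/mL → R
Trimethoprim-sulfamethoxazole 0.12 μg/mL: ≤ 2 μg/mL ⇒ susceptible
Intermediate: 1/8

1 of 8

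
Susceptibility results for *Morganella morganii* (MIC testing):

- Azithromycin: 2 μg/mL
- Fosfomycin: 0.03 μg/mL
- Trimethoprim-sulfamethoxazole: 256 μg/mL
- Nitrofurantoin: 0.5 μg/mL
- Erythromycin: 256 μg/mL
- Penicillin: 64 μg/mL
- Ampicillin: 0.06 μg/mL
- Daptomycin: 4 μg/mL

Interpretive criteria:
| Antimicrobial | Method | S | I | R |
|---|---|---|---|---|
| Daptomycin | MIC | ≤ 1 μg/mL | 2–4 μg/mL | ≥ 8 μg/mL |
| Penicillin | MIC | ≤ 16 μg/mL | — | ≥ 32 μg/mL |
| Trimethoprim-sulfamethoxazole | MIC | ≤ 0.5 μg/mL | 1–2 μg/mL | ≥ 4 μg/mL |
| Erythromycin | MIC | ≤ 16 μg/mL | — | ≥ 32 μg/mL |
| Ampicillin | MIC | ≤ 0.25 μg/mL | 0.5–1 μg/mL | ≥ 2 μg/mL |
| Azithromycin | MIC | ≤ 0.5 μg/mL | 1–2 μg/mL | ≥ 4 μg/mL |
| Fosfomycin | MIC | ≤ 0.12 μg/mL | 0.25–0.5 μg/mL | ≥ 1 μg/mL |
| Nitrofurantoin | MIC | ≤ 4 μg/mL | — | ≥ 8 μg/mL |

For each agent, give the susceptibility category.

I, S, R, S, R, R, S, I

Azithromycin 2 μg/mL: in 1–2 μg/mL ⇒ I
Fosfomycin (0.03 μg/mL) ≤ 0.12 μg/mL ⇒ susceptible
Trimethoprim-sulfamethoxazole (256 μg/mL) ≥ 4 μg/mL ⇒ R
Nitrofurantoin 0.5 μg/mL: ≤ 4 μg/mL → Susceptible
Erythromycin: 256 μg/mL is ≥ 32 μg/mL → Resistant
Penicillin (64 μg/mL) ≥ 32 μg/mL → R
Ampicillin 0.06 μg/mL: ≤ 0.25 μg/mL → susceptible
Daptomycin (4 μg/mL) in 2–4 μg/mL ⇒ intermediate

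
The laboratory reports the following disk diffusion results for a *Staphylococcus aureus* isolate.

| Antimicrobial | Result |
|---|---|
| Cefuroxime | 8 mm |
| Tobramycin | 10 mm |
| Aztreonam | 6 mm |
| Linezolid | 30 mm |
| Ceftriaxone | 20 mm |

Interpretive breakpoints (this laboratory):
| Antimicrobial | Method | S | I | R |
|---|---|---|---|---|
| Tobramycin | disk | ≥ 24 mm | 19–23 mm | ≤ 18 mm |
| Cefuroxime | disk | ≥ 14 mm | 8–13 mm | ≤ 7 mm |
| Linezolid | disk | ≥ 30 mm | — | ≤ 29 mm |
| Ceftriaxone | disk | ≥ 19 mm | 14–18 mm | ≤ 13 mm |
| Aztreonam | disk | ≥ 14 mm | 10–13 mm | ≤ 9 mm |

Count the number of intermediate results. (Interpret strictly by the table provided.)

Cefuroxime: 8 mm is in 8–13 mm — intermediate
Tobramycin (10 mm) ≤ 18 mm — R
Aztreonam 6 mm: ≤ 9 mm — Resistant
Linezolid (30 mm) ≥ 30 mm → Susceptible
Ceftriaxone 20 mm: ≥ 19 mm ⇒ S
Intermediate: 1

1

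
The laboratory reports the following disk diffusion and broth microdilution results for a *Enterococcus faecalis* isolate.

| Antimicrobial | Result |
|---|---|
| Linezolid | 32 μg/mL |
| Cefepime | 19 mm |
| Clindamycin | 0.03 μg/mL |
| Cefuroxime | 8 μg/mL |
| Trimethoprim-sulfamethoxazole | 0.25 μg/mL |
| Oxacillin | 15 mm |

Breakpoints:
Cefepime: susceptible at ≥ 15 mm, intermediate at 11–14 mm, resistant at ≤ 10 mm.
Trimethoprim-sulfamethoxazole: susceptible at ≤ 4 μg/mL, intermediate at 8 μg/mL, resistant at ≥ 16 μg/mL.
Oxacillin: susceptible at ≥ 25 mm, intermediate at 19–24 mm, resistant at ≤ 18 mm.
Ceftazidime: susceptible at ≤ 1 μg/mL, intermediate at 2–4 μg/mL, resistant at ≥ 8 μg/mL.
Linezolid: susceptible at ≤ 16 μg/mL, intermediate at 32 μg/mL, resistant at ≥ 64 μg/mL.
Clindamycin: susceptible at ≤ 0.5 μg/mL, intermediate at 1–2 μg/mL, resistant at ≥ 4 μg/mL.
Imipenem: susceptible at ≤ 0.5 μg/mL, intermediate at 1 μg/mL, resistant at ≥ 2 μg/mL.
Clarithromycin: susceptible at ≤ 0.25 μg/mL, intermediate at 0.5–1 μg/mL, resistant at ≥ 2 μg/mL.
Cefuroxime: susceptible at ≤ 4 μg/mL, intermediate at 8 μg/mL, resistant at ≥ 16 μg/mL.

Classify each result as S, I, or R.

I, S, S, I, S, R

Linezolid: 32 μg/mL is = 32 μg/mL ⇒ intermediate
Cefepime: 19 mm is ≥ 15 mm ⇒ susceptible
Clindamycin 0.03 μg/mL: ≤ 0.5 μg/mL → susceptible
Cefuroxime 8 μg/mL: = 8 μg/mL ⇒ I
Trimethoprim-sulfamethoxazole: 0.25 μg/mL is ≤ 4 μg/mL — S
Oxacillin: 15 mm is ≤ 18 mm — R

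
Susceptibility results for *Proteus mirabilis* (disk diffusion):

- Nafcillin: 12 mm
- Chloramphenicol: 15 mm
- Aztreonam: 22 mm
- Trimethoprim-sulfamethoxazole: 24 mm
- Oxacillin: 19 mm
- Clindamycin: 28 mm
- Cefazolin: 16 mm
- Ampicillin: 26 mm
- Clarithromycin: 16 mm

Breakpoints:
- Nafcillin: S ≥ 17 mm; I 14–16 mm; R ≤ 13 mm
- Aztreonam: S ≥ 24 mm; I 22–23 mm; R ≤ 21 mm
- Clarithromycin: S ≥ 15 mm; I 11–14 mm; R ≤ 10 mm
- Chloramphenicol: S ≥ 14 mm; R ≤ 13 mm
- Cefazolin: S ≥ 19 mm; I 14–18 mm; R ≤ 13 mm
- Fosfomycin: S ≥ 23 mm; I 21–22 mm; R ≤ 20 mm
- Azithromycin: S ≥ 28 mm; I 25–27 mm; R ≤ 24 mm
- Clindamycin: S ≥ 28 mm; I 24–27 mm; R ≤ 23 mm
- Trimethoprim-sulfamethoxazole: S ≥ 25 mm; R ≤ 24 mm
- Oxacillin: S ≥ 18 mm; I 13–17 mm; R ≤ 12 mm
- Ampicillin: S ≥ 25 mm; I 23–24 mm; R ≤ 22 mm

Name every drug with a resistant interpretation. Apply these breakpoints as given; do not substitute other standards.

nafcillin, trimethoprim-sulfamethoxazole

Nafcillin: 12 mm is ≤ 13 mm → R
Chloramphenicol: 15 mm is ≥ 14 mm ⇒ susceptible
Aztreonam: 22 mm is in 22–23 mm ⇒ I
Trimethoprim-sulfamethoxazole 24 mm: ≤ 24 mm ⇒ resistant
Oxacillin 19 mm: ≥ 18 mm → S
Clindamycin 28 mm: ≥ 28 mm — susceptible
Cefazolin (16 mm) in 14–18 mm ⇒ Intermediate
Ampicillin: 26 mm is ≥ 25 mm ⇒ Susceptible
Clarithromycin 16 mm: ≥ 15 mm — Susceptible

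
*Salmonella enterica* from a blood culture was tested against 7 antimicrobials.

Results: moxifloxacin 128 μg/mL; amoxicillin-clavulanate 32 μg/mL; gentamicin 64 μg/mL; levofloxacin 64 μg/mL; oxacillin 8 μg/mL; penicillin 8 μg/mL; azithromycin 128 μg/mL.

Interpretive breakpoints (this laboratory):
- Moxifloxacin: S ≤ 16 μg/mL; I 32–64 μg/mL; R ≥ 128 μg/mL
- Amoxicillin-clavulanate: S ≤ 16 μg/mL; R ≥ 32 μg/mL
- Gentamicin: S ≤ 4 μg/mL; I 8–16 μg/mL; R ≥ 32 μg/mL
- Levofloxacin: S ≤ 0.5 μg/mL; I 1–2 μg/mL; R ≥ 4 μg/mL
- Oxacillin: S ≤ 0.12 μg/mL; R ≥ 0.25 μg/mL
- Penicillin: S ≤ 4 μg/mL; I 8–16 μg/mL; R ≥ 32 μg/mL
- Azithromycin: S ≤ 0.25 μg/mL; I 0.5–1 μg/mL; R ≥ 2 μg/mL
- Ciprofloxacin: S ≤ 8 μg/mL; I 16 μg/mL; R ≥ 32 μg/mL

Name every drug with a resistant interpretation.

Moxifloxacin (128 μg/mL) ≥ 128 μg/mL → resistant
Amoxicillin-clavulanate (32 μg/mL) ≥ 32 μg/mL — Resistant
Gentamicin (64 μg/mL) ≥ 32 μg/mL — R
Levofloxacin: 64 μg/mL is ≥ 4 μg/mL — R
Oxacillin 8 μg/mL: ≥ 0.25 μg/mL ⇒ resistant
Penicillin: 8 μg/mL is in 8–16 μg/mL — I
Azithromycin: 128 μg/mL is ≥ 2 μg/mL → Resistant

moxifloxacin, amoxicillin-clavulanate, gentamicin, levofloxacin, oxacillin, azithromycin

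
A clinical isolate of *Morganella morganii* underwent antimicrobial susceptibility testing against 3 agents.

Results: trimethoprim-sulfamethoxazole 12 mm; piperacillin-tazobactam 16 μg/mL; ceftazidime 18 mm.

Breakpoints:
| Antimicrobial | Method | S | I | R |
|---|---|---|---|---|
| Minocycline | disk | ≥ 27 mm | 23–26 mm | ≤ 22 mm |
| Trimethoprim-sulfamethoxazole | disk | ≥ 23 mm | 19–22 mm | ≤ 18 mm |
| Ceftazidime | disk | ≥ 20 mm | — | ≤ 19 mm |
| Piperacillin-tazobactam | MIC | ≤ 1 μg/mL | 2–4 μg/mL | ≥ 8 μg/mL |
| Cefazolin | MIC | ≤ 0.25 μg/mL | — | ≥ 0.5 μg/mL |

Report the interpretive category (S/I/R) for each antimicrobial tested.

Trimethoprim-sulfamethoxazole 12 mm: ≤ 18 mm ⇒ R
Piperacillin-tazobactam 16 μg/mL: ≥ 8 μg/mL ⇒ resistant
Ceftazidime 18 mm: ≤ 19 mm — Resistant

R, R, R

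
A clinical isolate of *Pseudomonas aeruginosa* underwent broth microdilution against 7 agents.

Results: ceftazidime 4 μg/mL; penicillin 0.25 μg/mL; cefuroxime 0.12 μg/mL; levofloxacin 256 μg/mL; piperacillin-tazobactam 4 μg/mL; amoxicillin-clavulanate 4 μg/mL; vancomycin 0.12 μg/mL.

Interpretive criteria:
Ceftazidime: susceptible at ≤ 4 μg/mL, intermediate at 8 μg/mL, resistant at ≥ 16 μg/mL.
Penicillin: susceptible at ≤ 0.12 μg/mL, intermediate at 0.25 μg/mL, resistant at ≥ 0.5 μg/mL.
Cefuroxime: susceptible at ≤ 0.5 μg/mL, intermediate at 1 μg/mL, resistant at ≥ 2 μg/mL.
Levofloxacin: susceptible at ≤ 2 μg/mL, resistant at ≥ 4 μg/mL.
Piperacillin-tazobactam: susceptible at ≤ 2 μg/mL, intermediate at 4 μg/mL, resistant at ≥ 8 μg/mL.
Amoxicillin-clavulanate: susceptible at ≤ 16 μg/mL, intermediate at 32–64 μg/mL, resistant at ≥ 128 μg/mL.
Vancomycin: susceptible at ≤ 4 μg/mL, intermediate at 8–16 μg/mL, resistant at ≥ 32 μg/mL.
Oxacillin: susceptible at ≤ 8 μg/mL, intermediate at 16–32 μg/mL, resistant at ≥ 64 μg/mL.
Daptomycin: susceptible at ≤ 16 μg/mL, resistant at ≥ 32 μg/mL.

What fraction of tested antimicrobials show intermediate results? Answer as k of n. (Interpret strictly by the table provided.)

Ceftazidime 4 μg/mL: ≤ 4 μg/mL → susceptible
Penicillin (0.25 μg/mL) = 0.25 μg/mL ⇒ intermediate
Cefuroxime 0.12 μg/mL: ≤ 0.5 μg/mL ⇒ Susceptible
Levofloxacin 256 μg/mL: ≥ 4 μg/mL ⇒ Resistant
Piperacillin-tazobactam 4 μg/mL: = 4 μg/mL — I
Amoxicillin-clavulanate (4 μg/mL) ≤ 16 μg/mL → Susceptible
Vancomycin 0.12 μg/mL: ≤ 4 μg/mL → susceptible
Intermediate: 2/7

2 of 7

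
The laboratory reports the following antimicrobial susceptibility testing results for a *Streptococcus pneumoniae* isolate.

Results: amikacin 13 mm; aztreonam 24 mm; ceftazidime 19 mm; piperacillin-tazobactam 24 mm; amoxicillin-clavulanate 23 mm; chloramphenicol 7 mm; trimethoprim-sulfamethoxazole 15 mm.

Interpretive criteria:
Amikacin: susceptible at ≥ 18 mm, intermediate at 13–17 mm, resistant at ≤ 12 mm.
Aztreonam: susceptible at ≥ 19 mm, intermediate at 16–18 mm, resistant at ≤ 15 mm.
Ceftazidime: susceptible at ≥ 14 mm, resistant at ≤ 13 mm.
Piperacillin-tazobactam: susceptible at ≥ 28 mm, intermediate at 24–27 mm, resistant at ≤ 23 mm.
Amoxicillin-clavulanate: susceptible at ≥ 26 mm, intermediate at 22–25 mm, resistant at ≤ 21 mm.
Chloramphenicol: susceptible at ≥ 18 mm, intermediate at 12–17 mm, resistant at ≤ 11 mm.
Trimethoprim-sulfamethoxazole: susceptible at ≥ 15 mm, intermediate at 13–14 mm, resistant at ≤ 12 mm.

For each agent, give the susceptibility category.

I, S, S, I, I, R, S

Amikacin 13 mm: in 13–17 mm → Intermediate
Aztreonam (24 mm) ≥ 19 mm — S
Ceftazidime 19 mm: ≥ 14 mm ⇒ Susceptible
Piperacillin-tazobactam (24 mm) in 24–27 mm — intermediate
Amoxicillin-clavulanate: 23 mm is in 22–25 mm → intermediate
Chloramphenicol (7 mm) ≤ 11 mm → R
Trimethoprim-sulfamethoxazole: 15 mm is ≥ 15 mm ⇒ susceptible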